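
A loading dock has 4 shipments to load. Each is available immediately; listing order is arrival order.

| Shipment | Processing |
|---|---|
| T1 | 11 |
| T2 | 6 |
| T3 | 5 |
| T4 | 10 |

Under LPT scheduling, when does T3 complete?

32

LPT (decreasing processing time): T1 T4 T2 T3.
T1: 0→11
T4: 11→21
T2: 21→27
T3: 27→32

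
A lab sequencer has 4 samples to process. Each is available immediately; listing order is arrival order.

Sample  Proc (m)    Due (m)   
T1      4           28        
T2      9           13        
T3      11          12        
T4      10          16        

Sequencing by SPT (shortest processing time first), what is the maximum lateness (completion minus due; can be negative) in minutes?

22

SPT (increasing processing time): T1 T2 T4 T3.
T1: 0→4, due 28, lateness -24
T2: 4→13, due 13, lateness 0
T4: 13→23, due 16, lateness 7
T3: 23→34, due 12, lateness 22
Maximum = 22.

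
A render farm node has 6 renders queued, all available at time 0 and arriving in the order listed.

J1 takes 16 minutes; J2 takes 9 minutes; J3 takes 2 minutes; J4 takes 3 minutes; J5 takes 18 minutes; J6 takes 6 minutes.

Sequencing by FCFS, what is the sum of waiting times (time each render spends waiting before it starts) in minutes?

146

FIFO (arrival order): J1 J2 J3 J4 J5 J6.
J1: waits 0, runs 0→16
J2: waits 16, runs 16→25
J3: waits 25, runs 25→27
J4: waits 27, runs 27→30
J5: waits 30, runs 30→48
J6: waits 48, runs 48→54
Sum = 0+16+25+27+30+48 = 146.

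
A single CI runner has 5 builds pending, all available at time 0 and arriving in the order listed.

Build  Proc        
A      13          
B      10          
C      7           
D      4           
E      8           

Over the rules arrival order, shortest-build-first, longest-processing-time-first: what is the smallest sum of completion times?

105

FIFO (arrival order): A B C D E.
A: 0→13
B: 13→23
C: 23→30
D: 30→34
E: 34→42
Sum = 13+23+30+34+42 = 142.
SPT (increasing processing time): D C E B A.
D: 0→4
C: 4→11
E: 11→19
B: 19→29
A: 29→42
Sum = 4+11+19+29+42 = 105.
LPT (decreasing processing time): A B E C D.
A: 0→13
B: 13→23
E: 23→31
C: 31→38
D: 38→42
Sum = 13+23+31+38+42 = 147.
FIFO 142, SPT 105, LPT 147 → minimum 105.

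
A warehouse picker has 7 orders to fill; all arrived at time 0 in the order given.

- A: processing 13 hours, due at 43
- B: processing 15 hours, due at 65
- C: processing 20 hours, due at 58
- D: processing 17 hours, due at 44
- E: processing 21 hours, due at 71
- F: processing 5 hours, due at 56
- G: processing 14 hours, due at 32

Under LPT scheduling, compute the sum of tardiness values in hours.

183

LPT (decreasing processing time): E C D B G A F.
E: 0→21, due 71, tardiness 0
C: 21→41, due 58, tardiness 0
D: 41→58, due 44, tardiness 14
B: 58→73, due 65, tardiness 8
G: 73→87, due 32, tardiness 55
A: 87→100, due 43, tardiness 57
F: 100→105, due 56, tardiness 49
Sum = 0+0+14+8+55+57+49 = 183.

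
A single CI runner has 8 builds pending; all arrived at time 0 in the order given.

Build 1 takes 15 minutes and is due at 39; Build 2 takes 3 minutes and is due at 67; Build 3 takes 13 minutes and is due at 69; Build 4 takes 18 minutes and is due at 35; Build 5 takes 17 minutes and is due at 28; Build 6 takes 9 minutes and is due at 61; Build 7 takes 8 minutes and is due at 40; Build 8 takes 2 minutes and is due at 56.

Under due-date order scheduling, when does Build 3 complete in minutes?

85

EDD (increasing due date): Build 5 Build 4 Build 1 Build 7 Build 8 Build 6 Build 2 Build 3.
Build 5: 0→17
Build 4: 17→35
Build 1: 35→50
Build 7: 50→58
Build 8: 58→60
Build 6: 60→69
Build 2: 69→72
Build 3: 72→85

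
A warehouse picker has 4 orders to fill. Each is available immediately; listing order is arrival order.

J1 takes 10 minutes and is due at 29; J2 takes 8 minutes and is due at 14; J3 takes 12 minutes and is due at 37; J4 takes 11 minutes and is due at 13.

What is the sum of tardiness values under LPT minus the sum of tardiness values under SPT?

LPT (decreasing processing time): J3 J4 J1 J2.
J3: 0→12, due 37, tardiness 0
J4: 12→23, due 13, tardiness 10
J1: 23→33, due 29, tardiness 4
J2: 33→41, due 14, tardiness 27
Sum = 0+10+4+27 = 41.
SPT (increasing processing time): J2 J1 J4 J3.
J2: 0→8, due 14, tardiness 0
J1: 8→18, due 29, tardiness 0
J4: 18→29, due 13, tardiness 16
J3: 29→41, due 37, tardiness 4
Sum = 0+0+16+4 = 20.
Difference = 41 − 20 = 21.

21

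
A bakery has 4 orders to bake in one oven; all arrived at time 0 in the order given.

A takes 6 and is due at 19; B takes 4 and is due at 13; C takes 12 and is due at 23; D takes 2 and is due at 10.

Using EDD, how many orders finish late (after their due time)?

1

EDD (increasing due date): D B A C.
D: 0→2, due 10, tardiness 0
B: 2→6, due 13, tardiness 0
A: 6→12, due 19, tardiness 0
C: 12→24, due 23, tardiness 1
Late orders: 1.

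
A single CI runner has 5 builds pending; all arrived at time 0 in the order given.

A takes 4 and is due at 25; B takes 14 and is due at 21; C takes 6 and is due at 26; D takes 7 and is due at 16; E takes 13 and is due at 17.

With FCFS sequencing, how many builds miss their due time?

2

FIFO (arrival order): A B C D E.
A: 0→4, due 25, tardiness 0
B: 4→18, due 21, tardiness 0
C: 18→24, due 26, tardiness 0
D: 24→31, due 16, tardiness 15
E: 31→44, due 17, tardiness 27
Late builds: 2.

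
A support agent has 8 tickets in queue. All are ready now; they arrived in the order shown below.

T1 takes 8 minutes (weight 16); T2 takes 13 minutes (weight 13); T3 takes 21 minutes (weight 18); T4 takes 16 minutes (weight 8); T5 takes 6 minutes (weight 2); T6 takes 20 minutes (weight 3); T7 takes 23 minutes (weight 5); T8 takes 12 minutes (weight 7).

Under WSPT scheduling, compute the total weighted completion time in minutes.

3099

WSPT (decreasing weight/processing-time ratio): T1 T2 T3 T8 T4 T5 T7 T6.
T1: finishes 8, weight 16, w·C = 128
T2: finishes 21, weight 13, w·C = 273
T3: finishes 42, weight 18, w·C = 756
T8: finishes 54, weight 7, w·C = 378
T4: finishes 70, weight 8, w·C = 560
T5: finishes 76, weight 2, w·C = 152
T7: finishes 99, weight 5, w·C = 495
T6: finishes 119, weight 3, w·C = 357
Sum = 128+273+756+378+560+152+495+357 = 3099.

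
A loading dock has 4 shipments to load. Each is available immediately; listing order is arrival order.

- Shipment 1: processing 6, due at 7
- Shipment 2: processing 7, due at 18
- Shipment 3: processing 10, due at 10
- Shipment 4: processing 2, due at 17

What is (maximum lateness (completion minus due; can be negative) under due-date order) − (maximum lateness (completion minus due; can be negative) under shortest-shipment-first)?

-8

EDD (increasing due date): Shipment 1 Shipment 3 Shipment 4 Shipment 2.
Shipment 1: 0→6, due 7, lateness -1
Shipment 3: 6→16, due 10, lateness 6
Shipment 4: 16→18, due 17, lateness 1
Shipment 2: 18→25, due 18, lateness 7
Maximum = 7.
SPT (increasing processing time): Shipment 4 Shipment 1 Shipment 2 Shipment 3.
Shipment 4: 0→2, due 17, lateness -15
Shipment 1: 2→8, due 7, lateness 1
Shipment 2: 8→15, due 18, lateness -3
Shipment 3: 15→25, due 10, lateness 15
Maximum = 15.
Difference = 7 − 15 = -8.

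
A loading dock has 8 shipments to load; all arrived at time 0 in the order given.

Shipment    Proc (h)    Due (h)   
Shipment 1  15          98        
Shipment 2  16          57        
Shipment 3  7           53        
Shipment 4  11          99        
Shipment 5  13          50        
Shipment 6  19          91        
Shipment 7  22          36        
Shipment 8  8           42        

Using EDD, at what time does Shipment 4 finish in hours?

EDD (increasing due date): Shipment 7 Shipment 8 Shipment 5 Shipment 3 Shipment 2 Shipment 6 Shipment 1 Shipment 4.
Shipment 7: 0→22
Shipment 8: 22→30
Shipment 5: 30→43
Shipment 3: 43→50
Shipment 2: 50→66
Shipment 6: 66→85
Shipment 1: 85→100
Shipment 4: 100→111

111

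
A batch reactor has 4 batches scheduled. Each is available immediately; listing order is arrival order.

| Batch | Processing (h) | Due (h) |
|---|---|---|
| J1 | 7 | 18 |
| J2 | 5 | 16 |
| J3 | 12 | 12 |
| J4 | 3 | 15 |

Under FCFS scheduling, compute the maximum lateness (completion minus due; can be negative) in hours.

12

FIFO (arrival order): J1 J2 J3 J4.
J1: 0→7, due 18, lateness -11
J2: 7→12, due 16, lateness -4
J3: 12→24, due 12, lateness 12
J4: 24→27, due 15, lateness 12
Maximum = 12.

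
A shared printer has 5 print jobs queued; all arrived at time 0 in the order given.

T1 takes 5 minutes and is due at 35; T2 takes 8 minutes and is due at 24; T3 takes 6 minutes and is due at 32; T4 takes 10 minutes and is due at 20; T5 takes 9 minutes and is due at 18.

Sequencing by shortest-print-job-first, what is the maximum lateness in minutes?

18

SPT (increasing processing time): T1 T3 T2 T5 T4.
T1: 0→5, due 35, lateness -30
T3: 5→11, due 32, lateness -21
T2: 11→19, due 24, lateness -5
T5: 19→28, due 18, lateness 10
T4: 28→38, due 20, lateness 18
Maximum = 18.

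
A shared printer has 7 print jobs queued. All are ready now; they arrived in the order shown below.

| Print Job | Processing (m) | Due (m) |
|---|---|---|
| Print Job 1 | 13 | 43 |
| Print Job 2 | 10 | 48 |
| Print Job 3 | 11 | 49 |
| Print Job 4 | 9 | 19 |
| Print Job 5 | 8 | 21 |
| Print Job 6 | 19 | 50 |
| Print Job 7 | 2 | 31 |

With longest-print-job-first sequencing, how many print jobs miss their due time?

LPT (decreasing processing time): Print Job 6 Print Job 1 Print Job 3 Print Job 2 Print Job 4 Print Job 5 Print Job 7.
Print Job 6: 0→19, due 50, tardiness 0
Print Job 1: 19→32, due 43, tardiness 0
Print Job 3: 32→43, due 49, tardiness 0
Print Job 2: 43→53, due 48, tardiness 5
Print Job 4: 53→62, due 19, tardiness 43
Print Job 5: 62→70, due 21, tardiness 49
Print Job 7: 70→72, due 31, tardiness 41
Late print jobs: 4.

4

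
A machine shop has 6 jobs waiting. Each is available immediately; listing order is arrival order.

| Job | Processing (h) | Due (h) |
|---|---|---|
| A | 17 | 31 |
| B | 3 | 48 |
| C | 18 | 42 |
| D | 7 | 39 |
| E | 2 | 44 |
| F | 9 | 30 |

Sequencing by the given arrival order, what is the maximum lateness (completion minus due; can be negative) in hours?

26

FIFO (arrival order): A B C D E F.
A: 0→17, due 31, lateness -14
B: 17→20, due 48, lateness -28
C: 20→38, due 42, lateness -4
D: 38→45, due 39, lateness 6
E: 45→47, due 44, lateness 3
F: 47→56, due 30, lateness 26
Maximum = 26.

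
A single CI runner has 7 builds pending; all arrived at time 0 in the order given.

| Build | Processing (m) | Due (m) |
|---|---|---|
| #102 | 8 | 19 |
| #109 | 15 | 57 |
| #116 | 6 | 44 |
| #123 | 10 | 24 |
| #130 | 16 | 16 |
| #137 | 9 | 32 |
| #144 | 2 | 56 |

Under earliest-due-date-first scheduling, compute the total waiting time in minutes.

217

EDD (increasing due date): #130 #102 #123 #137 #116 #144 #109.
#130: waits 0, runs 0→16
#102: waits 16, runs 16→24
#123: waits 24, runs 24→34
#137: waits 34, runs 34→43
#116: waits 43, runs 43→49
#144: waits 49, runs 49→51
#109: waits 51, runs 51→66
Sum = 0+16+24+34+43+49+51 = 217.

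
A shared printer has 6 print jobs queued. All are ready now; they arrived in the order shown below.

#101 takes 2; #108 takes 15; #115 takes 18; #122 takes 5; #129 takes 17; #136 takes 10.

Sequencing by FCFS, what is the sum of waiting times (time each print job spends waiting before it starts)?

151

FIFO (arrival order): #101 #108 #115 #122 #129 #136.
#101: waits 0, runs 0→2
#108: waits 2, runs 2→17
#115: waits 17, runs 17→35
#122: waits 35, runs 35→40
#129: waits 40, runs 40→57
#136: waits 57, runs 57→67
Sum = 0+2+17+35+40+57 = 151.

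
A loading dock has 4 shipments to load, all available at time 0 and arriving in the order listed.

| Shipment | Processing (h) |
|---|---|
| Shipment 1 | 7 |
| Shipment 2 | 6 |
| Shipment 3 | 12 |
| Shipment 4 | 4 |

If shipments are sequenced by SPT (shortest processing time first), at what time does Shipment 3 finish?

SPT (increasing processing time): Shipment 4 Shipment 2 Shipment 1 Shipment 3.
Shipment 4: 0→4
Shipment 2: 4→10
Shipment 1: 10→17
Shipment 3: 17→29

29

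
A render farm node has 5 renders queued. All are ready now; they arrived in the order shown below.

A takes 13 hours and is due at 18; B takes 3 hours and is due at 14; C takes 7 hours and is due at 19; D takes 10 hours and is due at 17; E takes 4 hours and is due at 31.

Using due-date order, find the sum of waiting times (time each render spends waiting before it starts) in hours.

EDD (increasing due date): B D A C E.
B: waits 0, runs 0→3
D: waits 3, runs 3→13
A: waits 13, runs 13→26
C: waits 26, runs 26→33
E: waits 33, runs 33→37
Sum = 0+3+13+26+33 = 75.

75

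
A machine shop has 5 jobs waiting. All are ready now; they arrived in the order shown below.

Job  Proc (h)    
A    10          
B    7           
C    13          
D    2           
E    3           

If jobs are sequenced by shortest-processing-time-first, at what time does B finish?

SPT (increasing processing time): D E B A C.
D: 0→2
E: 2→5
B: 5→12

12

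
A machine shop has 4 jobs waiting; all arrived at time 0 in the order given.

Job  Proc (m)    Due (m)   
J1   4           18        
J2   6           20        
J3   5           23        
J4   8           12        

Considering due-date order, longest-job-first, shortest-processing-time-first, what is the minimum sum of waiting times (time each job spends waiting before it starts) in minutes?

EDD (increasing due date): J4 J1 J2 J3.
J4: waits 0, runs 0→8
J1: waits 8, runs 8→12
J2: waits 12, runs 12→18
J3: waits 18, runs 18→23
Sum = 0+8+12+18 = 38.
LPT (decreasing processing time): J4 J2 J3 J1.
J4: waits 0, runs 0→8
J2: waits 8, runs 8→14
J3: waits 14, runs 14→19
J1: waits 19, runs 19→23
Sum = 0+8+14+19 = 41.
SPT (increasing processing time): J1 J3 J2 J4.
J1: waits 0, runs 0→4
J3: waits 4, runs 4→9
J2: waits 9, runs 9→15
J4: waits 15, runs 15→23
Sum = 0+4+9+15 = 28.
EDD 38, LPT 41, SPT 28 → minimum 28.

28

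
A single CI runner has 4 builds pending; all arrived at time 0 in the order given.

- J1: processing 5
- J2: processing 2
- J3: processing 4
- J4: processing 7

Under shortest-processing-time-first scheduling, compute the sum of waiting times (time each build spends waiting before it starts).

19

SPT (increasing processing time): J2 J3 J1 J4.
J2: waits 0, runs 0→2
J3: waits 2, runs 2→6
J1: waits 6, runs 6→11
J4: waits 11, runs 11→18
Sum = 0+2+6+11 = 19.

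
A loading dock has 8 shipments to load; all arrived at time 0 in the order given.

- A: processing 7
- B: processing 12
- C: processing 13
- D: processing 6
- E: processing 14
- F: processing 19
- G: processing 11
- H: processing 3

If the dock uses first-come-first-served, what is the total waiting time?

301

FIFO (arrival order): A B C D E F G H.
A: waits 0, runs 0→7
B: waits 7, runs 7→19
C: waits 19, runs 19→32
D: waits 32, runs 32→38
E: waits 38, runs 38→52
F: waits 52, runs 52→71
G: waits 71, runs 71→82
H: waits 82, runs 82→85
Sum = 0+7+19+32+38+52+71+82 = 301.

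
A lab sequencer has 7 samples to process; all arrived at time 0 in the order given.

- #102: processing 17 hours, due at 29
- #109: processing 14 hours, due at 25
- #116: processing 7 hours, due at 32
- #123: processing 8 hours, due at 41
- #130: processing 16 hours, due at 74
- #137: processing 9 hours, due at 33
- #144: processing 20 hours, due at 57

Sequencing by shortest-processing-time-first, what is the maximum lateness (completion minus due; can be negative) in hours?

SPT (increasing processing time): #116 #123 #137 #109 #130 #102 #144.
#116: 0→7, due 32, lateness -25
#123: 7→15, due 41, lateness -26
#137: 15→24, due 33, lateness -9
#109: 24→38, due 25, lateness 13
#130: 38→54, due 74, lateness -20
#102: 54→71, due 29, lateness 42
#144: 71→91, due 57, lateness 34
Maximum = 42.

42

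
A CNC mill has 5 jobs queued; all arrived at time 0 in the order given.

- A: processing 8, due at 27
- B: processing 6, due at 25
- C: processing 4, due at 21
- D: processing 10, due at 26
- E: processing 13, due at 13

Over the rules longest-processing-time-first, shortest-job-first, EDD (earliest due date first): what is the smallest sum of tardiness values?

LPT (decreasing processing time): E D A B C.
E: 0→13, due 13, tardiness 0
D: 13→23, due 26, tardiness 0
A: 23→31, due 27, tardiness 4
B: 31→37, due 25, tardiness 12
C: 37→41, due 21, tardiness 20
Sum = 0+0+4+12+20 = 36.
SPT (increasing processing time): C B A D E.
C: 0→4, due 21, tardiness 0
B: 4→10, due 25, tardiness 0
A: 10→18, due 27, tardiness 0
D: 18→28, due 26, tardiness 2
E: 28→41, due 13, tardiness 28
Sum = 0+0+0+2+28 = 30.
EDD (increasing due date): E C B D A.
E: 0→13, due 13, tardiness 0
C: 13→17, due 21, tardiness 0
B: 17→23, due 25, tardiness 0
D: 23→33, due 26, tardiness 7
A: 33→41, due 27, tardiness 14
Sum = 0+0+0+7+14 = 21.
LPT 36, SPT 30, EDD 21 → minimum 21.

21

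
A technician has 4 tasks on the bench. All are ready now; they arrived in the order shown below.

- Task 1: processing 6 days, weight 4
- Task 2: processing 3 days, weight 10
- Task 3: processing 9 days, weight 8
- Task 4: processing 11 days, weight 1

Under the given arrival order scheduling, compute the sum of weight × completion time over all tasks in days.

FIFO (arrival order): Task 1 Task 2 Task 3 Task 4.
Task 1: finishes 6, weight 4, w·C = 24
Task 2: finishes 9, weight 10, w·C = 90
Task 3: finishes 18, weight 8, w·C = 144
Task 4: finishes 29, weight 1, w·C = 29
Sum = 24+90+144+29 = 287.

287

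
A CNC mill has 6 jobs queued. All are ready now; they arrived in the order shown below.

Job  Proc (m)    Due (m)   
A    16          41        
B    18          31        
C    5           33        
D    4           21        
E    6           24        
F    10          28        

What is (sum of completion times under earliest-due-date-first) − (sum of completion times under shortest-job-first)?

EDD (increasing due date): D E F B C A.
D: 0→4
E: 4→10
F: 10→20
B: 20→38
C: 38→43
A: 43→59
Sum = 4+10+20+38+43+59 = 174.
SPT (increasing processing time): D C E F A B.
D: 0→4
C: 4→9
E: 9→15
F: 15→25
A: 25→41
B: 41→59
Sum = 4+9+15+25+41+59 = 153.
Difference = 174 − 153 = 21.

21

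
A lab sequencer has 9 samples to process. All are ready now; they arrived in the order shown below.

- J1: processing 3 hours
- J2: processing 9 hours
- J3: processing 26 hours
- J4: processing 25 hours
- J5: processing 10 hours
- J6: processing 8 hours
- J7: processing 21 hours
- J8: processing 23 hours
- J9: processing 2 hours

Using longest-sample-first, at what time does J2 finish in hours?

114

LPT (decreasing processing time): J3 J4 J8 J7 J5 J2 J6 J1 J9.
J3: 0→26
J4: 26→51
J8: 51→74
J7: 74→95
J5: 95→105
J2: 105→114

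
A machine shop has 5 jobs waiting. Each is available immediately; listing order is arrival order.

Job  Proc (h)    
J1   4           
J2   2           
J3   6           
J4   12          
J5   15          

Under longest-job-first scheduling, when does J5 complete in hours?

15

LPT (decreasing processing time): J5 J4 J3 J1 J2.
J5: 0→15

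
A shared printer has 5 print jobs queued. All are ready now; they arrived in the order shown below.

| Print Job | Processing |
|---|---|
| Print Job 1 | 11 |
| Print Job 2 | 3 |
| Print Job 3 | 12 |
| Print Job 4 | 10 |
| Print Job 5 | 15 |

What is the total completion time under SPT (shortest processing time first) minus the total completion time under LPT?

SPT (increasing processing time): Print Job 2 Print Job 4 Print Job 1 Print Job 3 Print Job 5.
Print Job 2: 0→3
Print Job 4: 3→13
Print Job 1: 13→24
Print Job 3: 24→36
Print Job 5: 36→51
Sum = 3+13+24+36+51 = 127.
LPT (decreasing processing time): Print Job 5 Print Job 3 Print Job 1 Print Job 4 Print Job 2.
Print Job 5: 0→15
Print Job 3: 15→27
Print Job 1: 27→38
Print Job 4: 38→48
Print Job 2: 48→51
Sum = 15+27+38+48+51 = 179.
Difference = 127 − 179 = -52.

-52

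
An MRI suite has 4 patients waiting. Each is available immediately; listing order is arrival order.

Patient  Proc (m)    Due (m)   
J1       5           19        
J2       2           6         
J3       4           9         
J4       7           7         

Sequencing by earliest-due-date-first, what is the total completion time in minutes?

EDD (increasing due date): J2 J4 J3 J1.
J2: 0→2
J4: 2→9
J3: 9→13
J1: 13→18
Sum = 2+9+13+18 = 42.

42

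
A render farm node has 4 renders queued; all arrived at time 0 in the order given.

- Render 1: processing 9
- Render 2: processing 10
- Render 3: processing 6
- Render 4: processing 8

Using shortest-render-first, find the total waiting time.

43

SPT (increasing processing time): Render 3 Render 4 Render 1 Render 2.
Render 3: waits 0, runs 0→6
Render 4: waits 6, runs 6→14
Render 1: waits 14, runs 14→23
Render 2: waits 23, runs 23→33
Sum = 0+6+14+23 = 43.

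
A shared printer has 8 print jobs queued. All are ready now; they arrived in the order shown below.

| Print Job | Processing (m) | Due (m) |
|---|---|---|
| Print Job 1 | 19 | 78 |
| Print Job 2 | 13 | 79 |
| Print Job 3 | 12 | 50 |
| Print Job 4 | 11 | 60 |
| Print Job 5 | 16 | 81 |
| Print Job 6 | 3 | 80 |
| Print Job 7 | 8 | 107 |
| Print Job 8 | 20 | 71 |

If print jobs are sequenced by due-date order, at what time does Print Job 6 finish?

EDD (increasing due date): Print Job 3 Print Job 4 Print Job 8 Print Job 1 Print Job 2 Print Job 6 Print Job 5 Print Job 7.
Print Job 3: 0→12
Print Job 4: 12→23
Print Job 8: 23→43
Print Job 1: 43→62
Print Job 2: 62→75
Print Job 6: 75→78

78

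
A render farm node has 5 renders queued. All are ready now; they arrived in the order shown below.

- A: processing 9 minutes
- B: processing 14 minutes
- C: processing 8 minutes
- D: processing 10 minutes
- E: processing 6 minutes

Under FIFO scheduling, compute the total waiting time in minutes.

FIFO (arrival order): A B C D E.
A: waits 0, runs 0→9
B: waits 9, runs 9→23
C: waits 23, runs 23→31
D: waits 31, runs 31→41
E: waits 41, runs 41→47
Sum = 0+9+23+31+41 = 104.

104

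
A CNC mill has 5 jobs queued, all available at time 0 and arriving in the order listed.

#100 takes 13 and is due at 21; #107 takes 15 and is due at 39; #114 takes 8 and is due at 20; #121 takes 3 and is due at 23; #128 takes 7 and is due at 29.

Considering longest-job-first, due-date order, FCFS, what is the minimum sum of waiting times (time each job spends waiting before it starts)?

84

LPT (decreasing processing time): #107 #100 #114 #128 #121.
#107: waits 0, runs 0→15
#100: waits 15, runs 15→28
#114: waits 28, runs 28→36
#128: waits 36, runs 36→43
#121: waits 43, runs 43→46
Sum = 0+15+28+36+43 = 122.
EDD (increasing due date): #114 #100 #121 #128 #107.
#114: waits 0, runs 0→8
#100: waits 8, runs 8→21
#121: waits 21, runs 21→24
#128: waits 24, runs 24→31
#107: waits 31, runs 31→46
Sum = 0+8+21+24+31 = 84.
FIFO (arrival order): #100 #107 #114 #121 #128.
#100: waits 0, runs 0→13
#107: waits 13, runs 13→28
#114: waits 28, runs 28→36
#121: waits 36, runs 36→39
#128: waits 39, runs 39→46
Sum = 0+13+28+36+39 = 116.
LPT 122, EDD 84, FIFO 116 → minimum 84.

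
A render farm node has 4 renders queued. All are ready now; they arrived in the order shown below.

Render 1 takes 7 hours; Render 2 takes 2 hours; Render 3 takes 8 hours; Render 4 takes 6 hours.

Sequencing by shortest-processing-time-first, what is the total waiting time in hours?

25

SPT (increasing processing time): Render 2 Render 4 Render 1 Render 3.
Render 2: waits 0, runs 0→2
Render 4: waits 2, runs 2→8
Render 1: waits 8, runs 8→15
Render 3: waits 15, runs 15→23
Sum = 0+2+8+15 = 25.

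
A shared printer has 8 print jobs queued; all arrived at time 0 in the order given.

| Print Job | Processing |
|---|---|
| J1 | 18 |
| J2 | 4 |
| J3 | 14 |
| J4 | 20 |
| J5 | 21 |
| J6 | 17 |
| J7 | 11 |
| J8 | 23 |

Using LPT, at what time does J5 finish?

44

LPT (decreasing processing time): J8 J5 J4 J1 J6 J3 J7 J2.
J8: 0→23
J5: 23→44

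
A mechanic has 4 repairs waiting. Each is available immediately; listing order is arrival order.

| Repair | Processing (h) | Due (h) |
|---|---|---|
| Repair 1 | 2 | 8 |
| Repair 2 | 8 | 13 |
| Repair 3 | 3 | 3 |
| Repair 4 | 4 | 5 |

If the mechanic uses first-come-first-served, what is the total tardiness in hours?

FIFO (arrival order): Repair 1 Repair 2 Repair 3 Repair 4.
Repair 1: 0→2, due 8, tardiness 0
Repair 2: 2→10, due 13, tardiness 0
Repair 3: 10→13, due 3, tardiness 10
Repair 4: 13→17, due 5, tardiness 12
Sum = 0+0+10+12 = 22.

22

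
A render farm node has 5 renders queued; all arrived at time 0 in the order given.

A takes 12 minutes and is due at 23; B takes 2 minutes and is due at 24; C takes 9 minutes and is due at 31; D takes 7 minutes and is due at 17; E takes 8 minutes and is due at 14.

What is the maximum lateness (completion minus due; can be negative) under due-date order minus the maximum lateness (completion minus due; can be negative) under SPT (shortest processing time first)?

EDD (increasing due date): E D A B C.
E: 0→8, due 14, lateness -6
D: 8→15, due 17, lateness -2
A: 15→27, due 23, lateness 4
B: 27→29, due 24, lateness 5
C: 29→38, due 31, lateness 7
Maximum = 7.
SPT (increasing processing time): B D E C A.
B: 0→2, due 24, lateness -22
D: 2→9, due 17, lateness -8
E: 9→17, due 14, lateness 3
C: 17→26, due 31, lateness -5
A: 26→38, due 23, lateness 15
Maximum = 15.
Difference = 7 − 15 = -8.

-8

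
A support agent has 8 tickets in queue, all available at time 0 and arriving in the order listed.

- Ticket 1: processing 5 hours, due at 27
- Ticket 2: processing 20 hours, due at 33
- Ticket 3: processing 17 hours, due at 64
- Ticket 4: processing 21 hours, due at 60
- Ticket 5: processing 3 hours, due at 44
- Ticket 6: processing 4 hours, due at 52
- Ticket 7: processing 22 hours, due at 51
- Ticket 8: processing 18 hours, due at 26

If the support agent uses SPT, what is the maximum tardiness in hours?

SPT (increasing processing time): Ticket 5 Ticket 6 Ticket 1 Ticket 3 Ticket 8 Ticket 2 Ticket 4 Ticket 7.
Ticket 5: 0→3, due 44, tardiness 0
Ticket 6: 3→7, due 52, tardiness 0
Ticket 1: 7→12, due 27, tardiness 0
Ticket 3: 12→29, due 64, tardiness 0
Ticket 8: 29→47, due 26, tardiness 21
Ticket 2: 47→67, due 33, tardiness 34
Ticket 4: 67→88, due 60, tardiness 28
Ticket 7: 88→110, due 51, tardiness 59
Maximum = 59.

59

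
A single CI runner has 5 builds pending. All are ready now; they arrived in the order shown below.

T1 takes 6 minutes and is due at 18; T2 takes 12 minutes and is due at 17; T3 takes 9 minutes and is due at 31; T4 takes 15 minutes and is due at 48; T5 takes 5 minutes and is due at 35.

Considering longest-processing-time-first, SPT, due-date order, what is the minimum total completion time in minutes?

LPT (decreasing processing time): T4 T2 T3 T1 T5.
T4: 0→15
T2: 15→27
T3: 27→36
T1: 36→42
T5: 42→47
Sum = 15+27+36+42+47 = 167.
SPT (increasing processing time): T5 T1 T3 T2 T4.
T5: 0→5
T1: 5→11
T3: 11→20
T2: 20→32
T4: 32→47
Sum = 5+11+20+32+47 = 115.
EDD (increasing due date): T2 T1 T3 T5 T4.
T2: 0→12
T1: 12→18
T3: 18→27
T5: 27→32
T4: 32→47
Sum = 12+18+27+32+47 = 136.
LPT 167, SPT 115, EDD 136 → minimum 115.

115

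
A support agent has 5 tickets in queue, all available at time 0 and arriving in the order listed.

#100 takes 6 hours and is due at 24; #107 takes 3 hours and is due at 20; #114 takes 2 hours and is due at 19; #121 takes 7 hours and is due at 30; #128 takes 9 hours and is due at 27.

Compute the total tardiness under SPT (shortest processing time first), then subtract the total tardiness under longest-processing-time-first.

SPT (increasing processing time): #114 #107 #100 #121 #128.
#114: 0→2, due 19, tardiness 0
#107: 2→5, due 20, tardiness 0
#100: 5→11, due 24, tardiness 0
#121: 11→18, due 30, tardiness 0
#128: 18→27, due 27, tardiness 0
Sum = 0+0+0+0+0 = 0.
LPT (decreasing processing time): #128 #121 #100 #107 #114.
#128: 0→9, due 27, tardiness 0
#121: 9→16, due 30, tardiness 0
#100: 16→22, due 24, tardiness 0
#107: 22→25, due 20, tardiness 5
#114: 25→27, due 19, tardiness 8
Sum = 0+0+0+5+8 = 13.
Difference = 0 − 13 = -13.

-13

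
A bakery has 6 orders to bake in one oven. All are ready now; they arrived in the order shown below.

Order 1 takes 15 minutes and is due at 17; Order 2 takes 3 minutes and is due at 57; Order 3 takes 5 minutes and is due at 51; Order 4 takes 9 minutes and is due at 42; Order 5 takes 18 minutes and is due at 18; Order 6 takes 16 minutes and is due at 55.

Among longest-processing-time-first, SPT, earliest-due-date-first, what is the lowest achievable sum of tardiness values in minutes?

32

LPT (decreasing processing time): Order 5 Order 6 Order 1 Order 4 Order 3 Order 2.
Order 5: 0→18, due 18, tardiness 0
Order 6: 18→34, due 55, tardiness 0
Order 1: 34→49, due 17, tardiness 32
Order 4: 49→58, due 42, tardiness 16
Order 3: 58→63, due 51, tardiness 12
Order 2: 63→66, due 57, tardiness 9
Sum = 0+0+32+16+12+9 = 69.
SPT (increasing processing time): Order 2 Order 3 Order 4 Order 1 Order 6 Order 5.
Order 2: 0→3, due 57, tardiness 0
Order 3: 3→8, due 51, tardiness 0
Order 4: 8→17, due 42, tardiness 0
Order 1: 17→32, due 17, tardiness 15
Order 6: 32→48, due 55, tardiness 0
Order 5: 48→66, due 18, tardiness 48
Sum = 0+0+0+15+0+48 = 63.
EDD (increasing due date): Order 1 Order 5 Order 4 Order 3 Order 6 Order 2.
Order 1: 0→15, due 17, tardiness 0
Order 5: 15→33, due 18, tardiness 15
Order 4: 33→42, due 42, tardiness 0
Order 3: 42→47, due 51, tardiness 0
Order 6: 47→63, due 55, tardiness 8
Order 2: 63→66, due 57, tardiness 9
Sum = 0+15+0+0+8+9 = 32.
LPT 69, SPT 63, EDD 32 → minimum 32.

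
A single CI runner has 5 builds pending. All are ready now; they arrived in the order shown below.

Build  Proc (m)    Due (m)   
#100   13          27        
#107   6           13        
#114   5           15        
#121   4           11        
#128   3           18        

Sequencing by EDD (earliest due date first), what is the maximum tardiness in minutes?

EDD (increasing due date): #121 #107 #114 #128 #100.
#121: 0→4, due 11, tardiness 0
#107: 4→10, due 13, tardiness 0
#114: 10→15, due 15, tardiness 0
#128: 15→18, due 18, tardiness 0
#100: 18→31, due 27, tardiness 4
Maximum = 4.

4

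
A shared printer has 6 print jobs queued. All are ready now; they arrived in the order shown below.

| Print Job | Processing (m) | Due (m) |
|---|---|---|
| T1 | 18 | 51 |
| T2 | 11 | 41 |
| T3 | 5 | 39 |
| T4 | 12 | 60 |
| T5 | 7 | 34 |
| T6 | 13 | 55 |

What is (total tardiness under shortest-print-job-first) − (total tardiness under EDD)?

SPT (increasing processing time): T3 T5 T2 T4 T6 T1.
T3: 0→5, due 39, tardiness 0
T5: 5→12, due 34, tardiness 0
T2: 12→23, due 41, tardiness 0
T4: 23→35, due 60, tardiness 0
T6: 35→48, due 55, tardiness 0
T1: 48→66, due 51, tardiness 15
Sum = 0+0+0+0+0+15 = 15.
EDD (increasing due date): T5 T3 T2 T1 T6 T4.
T5: 0→7, due 34, tardiness 0
T3: 7→12, due 39, tardiness 0
T2: 12→23, due 41, tardiness 0
T1: 23→41, due 51, tardiness 0
T6: 41→54, due 55, tardiness 0
T4: 54→66, due 60, tardiness 6
Sum = 0+0+0+0+0+6 = 6.
Difference = 15 − 6 = 9.

9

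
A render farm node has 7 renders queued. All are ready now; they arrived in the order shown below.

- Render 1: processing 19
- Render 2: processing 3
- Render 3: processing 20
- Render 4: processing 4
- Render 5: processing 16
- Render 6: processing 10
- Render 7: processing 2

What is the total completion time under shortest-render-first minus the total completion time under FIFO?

-139

SPT (increasing processing time): Render 7 Render 2 Render 4 Render 6 Render 5 Render 1 Render 3.
Render 7: 0→2
Render 2: 2→5
Render 4: 5→9
Render 6: 9→19
Render 5: 19→35
Render 1: 35→54
Render 3: 54→74
Sum = 2+5+9+19+35+54+74 = 198.
FIFO (arrival order): Render 1 Render 2 Render 3 Render 4 Render 5 Render 6 Render 7.
Render 1: 0→19
Render 2: 19→22
Render 3: 22→42
Render 4: 42→46
Render 5: 46→62
Render 6: 62→72
Render 7: 72→74
Sum = 19+22+42+46+62+72+74 = 337.
Difference = 198 − 337 = -139.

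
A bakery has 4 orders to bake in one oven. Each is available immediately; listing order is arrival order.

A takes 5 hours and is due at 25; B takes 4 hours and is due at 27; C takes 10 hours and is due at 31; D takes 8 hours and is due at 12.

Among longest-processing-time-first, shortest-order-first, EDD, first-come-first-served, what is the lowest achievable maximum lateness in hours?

LPT (decreasing processing time): C D A B.
C: 0→10, due 31, lateness -21
D: 10→18, due 12, lateness 6
A: 18→23, due 25, lateness -2
B: 23→27, due 27, lateness 0
Maximum = 6.
SPT (increasing processing time): B A D C.
B: 0→4, due 27, lateness -23
A: 4→9, due 25, lateness -16
D: 9→17, due 12, lateness 5
C: 17→27, due 31, lateness -4
Maximum = 5.
EDD (increasing due date): D A B C.
D: 0→8, due 12, lateness -4
A: 8→13, due 25, lateness -12
B: 13→17, due 27, lateness -10
C: 17→27, due 31, lateness -4
Maximum = -4.
FIFO (arrival order): A B C D.
A: 0→5, due 25, lateness -20
B: 5→9, due 27, lateness -18
C: 9→19, due 31, lateness -12
D: 19→27, due 12, lateness 15
Maximum = 15.
LPT 6, SPT 5, EDD -4, FIFO 15 → minimum -4.

-4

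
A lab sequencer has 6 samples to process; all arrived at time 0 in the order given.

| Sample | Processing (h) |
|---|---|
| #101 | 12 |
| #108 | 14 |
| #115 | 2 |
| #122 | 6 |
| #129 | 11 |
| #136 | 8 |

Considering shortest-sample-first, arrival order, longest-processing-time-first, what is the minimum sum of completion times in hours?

SPT (increasing processing time): #115 #122 #136 #129 #101 #108.
#115: 0→2
#122: 2→8
#136: 8→16
#129: 16→27
#101: 27→39
#108: 39→53
Sum = 2+8+16+27+39+53 = 145.
FIFO (arrival order): #101 #108 #115 #122 #129 #136.
#101: 0→12
#108: 12→26
#115: 26→28
#122: 28→34
#129: 34→45
#136: 45→53
Sum = 12+26+28+34+45+53 = 198.
LPT (decreasing processing time): #108 #101 #129 #136 #122 #115.
#108: 0→14
#101: 14→26
#129: 26→37
#136: 37→45
#122: 45→51
#115: 51→53
Sum = 14+26+37+45+51+53 = 226.
SPT 145, FIFO 198, LPT 226 → minimum 145.

145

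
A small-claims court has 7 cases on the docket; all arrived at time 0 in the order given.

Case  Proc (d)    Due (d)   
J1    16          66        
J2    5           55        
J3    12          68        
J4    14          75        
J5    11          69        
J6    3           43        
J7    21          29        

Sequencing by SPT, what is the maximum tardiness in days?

53

SPT (increasing processing time): J6 J2 J5 J3 J4 J1 J7.
J6: 0→3, due 43, tardiness 0
J2: 3→8, due 55, tardiness 0
J5: 8→19, due 69, tardiness 0
J3: 19→31, due 68, tardiness 0
J4: 31→45, due 75, tardiness 0
J1: 45→61, due 66, tardiness 0
J7: 61→82, due 29, tardiness 53
Maximum = 53.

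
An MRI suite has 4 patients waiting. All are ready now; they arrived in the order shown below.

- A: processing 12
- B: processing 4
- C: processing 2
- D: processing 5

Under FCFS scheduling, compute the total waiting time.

46

FIFO (arrival order): A B C D.
A: waits 0, runs 0→12
B: waits 12, runs 12→16
C: waits 16, runs 16→18
D: waits 18, runs 18→23
Sum = 0+12+16+18 = 46.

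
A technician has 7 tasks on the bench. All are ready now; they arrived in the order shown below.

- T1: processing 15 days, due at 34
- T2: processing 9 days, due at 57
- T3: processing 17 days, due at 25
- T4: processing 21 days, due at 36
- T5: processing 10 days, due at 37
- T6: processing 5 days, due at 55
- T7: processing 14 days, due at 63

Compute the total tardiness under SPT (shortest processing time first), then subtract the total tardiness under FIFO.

-8

SPT (increasing processing time): T6 T2 T5 T7 T1 T3 T4.
T6: 0→5, due 55, tardiness 0
T2: 5→14, due 57, tardiness 0
T5: 14→24, due 37, tardiness 0
T7: 24→38, due 63, tardiness 0
T1: 38→53, due 34, tardiness 19
T3: 53→70, due 25, tardiness 45
T4: 70→91, due 36, tardiness 55
Sum = 0+0+0+0+19+45+55 = 119.
FIFO (arrival order): T1 T2 T3 T4 T5 T6 T7.
T1: 0→15, due 34, tardiness 0
T2: 15→24, due 57, tardiness 0
T3: 24→41, due 25, tardiness 16
T4: 41→62, due 36, tardiness 26
T5: 62→72, due 37, tardiness 35
T6: 72→77, due 55, tardiness 22
T7: 77→91, due 63, tardiness 28
Sum = 0+0+16+26+35+22+28 = 127.
Difference = 119 − 127 = -8.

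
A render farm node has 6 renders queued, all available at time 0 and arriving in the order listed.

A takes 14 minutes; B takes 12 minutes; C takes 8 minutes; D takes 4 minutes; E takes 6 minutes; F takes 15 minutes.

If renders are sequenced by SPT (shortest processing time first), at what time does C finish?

SPT (increasing processing time): D E C B A F.
D: 0→4
E: 4→10
C: 10→18

18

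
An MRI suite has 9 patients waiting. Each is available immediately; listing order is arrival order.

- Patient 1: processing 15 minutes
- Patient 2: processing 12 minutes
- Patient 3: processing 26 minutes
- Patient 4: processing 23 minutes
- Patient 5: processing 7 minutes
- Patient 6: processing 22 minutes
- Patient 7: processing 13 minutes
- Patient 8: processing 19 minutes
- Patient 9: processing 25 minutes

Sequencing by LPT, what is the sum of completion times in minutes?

LPT (decreasing processing time): Patient 3 Patient 9 Patient 4 Patient 6 Patient 8 Patient 1 Patient 7 Patient 2 Patient 5.
Patient 3: 0→26
Patient 9: 26→51
Patient 4: 51→74
Patient 6: 74→96
Patient 8: 96→115
Patient 1: 115→130
Patient 7: 130→143
Patient 2: 143→155
Patient 5: 155→162
Sum = 26+51+74+96+115+130+143+155+162 = 952.

952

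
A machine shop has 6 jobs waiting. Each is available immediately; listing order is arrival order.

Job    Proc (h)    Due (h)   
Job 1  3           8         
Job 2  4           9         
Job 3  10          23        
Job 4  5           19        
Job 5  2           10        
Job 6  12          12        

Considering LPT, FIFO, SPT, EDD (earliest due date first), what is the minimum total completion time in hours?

90

LPT (decreasing processing time): Job 6 Job 3 Job 4 Job 2 Job 1 Job 5.
Job 6: 0→12
Job 3: 12→22
Job 4: 22→27
Job 2: 27→31
Job 1: 31→34
Job 5: 34→36
Sum = 12+22+27+31+34+36 = 162.
FIFO (arrival order): Job 1 Job 2 Job 3 Job 4 Job 5 Job 6.
Job 1: 0→3
Job 2: 3→7
Job 3: 7→17
Job 4: 17→22
Job 5: 22→24
Job 6: 24→36
Sum = 3+7+17+22+24+36 = 109.
SPT (increasing processing time): Job 5 Job 1 Job 2 Job 4 Job 3 Job 6.
Job 5: 0→2
Job 1: 2→5
Job 2: 5→9
Job 4: 9→14
Job 3: 14→24
Job 6: 24→36
Sum = 2+5+9+14+24+36 = 90.
EDD (increasing due date): Job 1 Job 2 Job 5 Job 6 Job 4 Job 3.
Job 1: 0→3
Job 2: 3→7
Job 5: 7→9
Job 6: 9→21
Job 4: 21→26
Job 3: 26→36
Sum = 3+7+9+21+26+36 = 102.
LPT 162, FIFO 109, SPT 90, EDD 102 → minimum 90.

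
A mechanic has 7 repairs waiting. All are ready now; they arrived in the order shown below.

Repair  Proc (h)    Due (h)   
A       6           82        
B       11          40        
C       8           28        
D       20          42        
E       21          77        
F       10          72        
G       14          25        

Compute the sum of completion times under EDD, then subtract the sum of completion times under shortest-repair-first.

72

EDD (increasing due date): G C B D F E A.
G: 0→14
C: 14→22
B: 22→33
D: 33→53
F: 53→63
E: 63→84
A: 84→90
Sum = 14+22+33+53+63+84+90 = 359.
SPT (increasing processing time): A C F B G D E.
A: 0→6
C: 6→14
F: 14→24
B: 24→35
G: 35→49
D: 49→69
E: 69→90
Sum = 6+14+24+35+49+69+90 = 287.
Difference = 359 − 287 = 72.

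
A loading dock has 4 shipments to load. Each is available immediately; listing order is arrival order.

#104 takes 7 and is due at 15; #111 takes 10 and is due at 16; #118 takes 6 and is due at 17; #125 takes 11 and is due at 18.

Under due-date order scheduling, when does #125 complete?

34

EDD (increasing due date): #104 #111 #118 #125.
#104: 0→7
#111: 7→17
#118: 17→23
#125: 23→34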